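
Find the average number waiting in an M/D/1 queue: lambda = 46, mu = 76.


M/D/1: Lq = rho^2 / (2*(1-rho)) where rho = 46/76; Lq = 0.46

0.46


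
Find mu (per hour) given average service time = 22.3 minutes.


mu = 60 / avg_service_time = 60 / 22.3 = 2.69 per hour

2.69 per hour


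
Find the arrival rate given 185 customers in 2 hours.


lambda = total arrivals / time = 185 / 2 = 92.5 per hour

92.5 per hour


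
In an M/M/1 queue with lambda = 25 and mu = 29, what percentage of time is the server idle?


Idle fraction = (1 - rho) * 100 = (1 - 25/29) * 100 = 13.8%

13.8%


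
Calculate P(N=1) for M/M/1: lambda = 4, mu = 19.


rho = 4/19; P(n) = (1-rho)*rho^n = (1-4/19)*(4/19)^1 = 0.1662

0.1662


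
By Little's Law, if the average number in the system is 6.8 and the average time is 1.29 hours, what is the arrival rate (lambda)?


lambda = L / W = 6.8 / 1.29 = 5.27 per hour

5.27 per hour


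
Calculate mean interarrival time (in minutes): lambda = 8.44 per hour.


Mean interarrival time = 60/lambda = 60/8.44 = 7.11 minutes

7.11 minutes


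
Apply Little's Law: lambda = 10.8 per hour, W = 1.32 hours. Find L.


L = lambda * W = 10.8 * 1.32 = 14.26

14.26


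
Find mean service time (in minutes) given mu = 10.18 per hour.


Mean service time = 60/mu = 60/10.18 = 5.89 minutes

5.89 minutes


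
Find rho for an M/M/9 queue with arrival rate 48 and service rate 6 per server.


rho = lambda/(c*mu) = 48/(9*6) = 0.8889

0.8889


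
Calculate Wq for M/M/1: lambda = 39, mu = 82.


rho = 39/82; Wq = rho/(mu - lambda) = 0.0111 hours

0.0111 hours


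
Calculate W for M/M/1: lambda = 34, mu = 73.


W = 1/(mu - lambda) = 1/(73 - 34) = 0.0256 hours

0.0256 hours


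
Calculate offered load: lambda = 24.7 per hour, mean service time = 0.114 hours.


Offered load a = lambda * E[S] = 24.7 * 0.114 = 2.82 Erlangs

2.82 Erlangs


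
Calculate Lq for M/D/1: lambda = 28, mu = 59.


M/D/1: Lq = rho^2 / (2*(1-rho)) where rho = 28/59; Lq = 0.21

0.21


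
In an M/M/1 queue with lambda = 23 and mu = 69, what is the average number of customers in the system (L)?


rho = 23/69; L = rho/(1-rho) = 0.5

0.5


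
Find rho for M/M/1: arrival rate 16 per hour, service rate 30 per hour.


rho = lambda/mu = 16/30 = 0.5333

0.5333


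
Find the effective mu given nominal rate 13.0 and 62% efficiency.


Effective rate = mu * efficiency = 13.0 * 0.62 = 8.06 per hour

8.06 per hour


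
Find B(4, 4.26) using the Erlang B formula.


B(N,A) = (A^N/N!) / sum(A^k/k!, k=0..N) with N=4, A=4.26 = 0.3352

0.3352


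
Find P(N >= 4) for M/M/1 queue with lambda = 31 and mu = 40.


P(N >= 4) = rho^4 = (31/40)^4 = 0.3608

0.3608


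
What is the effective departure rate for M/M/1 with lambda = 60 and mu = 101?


For a stable queue (lambda < mu), throughput = lambda = 60 per hour

60 per hour


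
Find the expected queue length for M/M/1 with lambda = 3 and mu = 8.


rho = 3/8; Lq = rho^2/(1-rho) = 0.23

0.23


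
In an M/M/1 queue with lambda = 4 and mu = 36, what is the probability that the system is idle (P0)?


P0 = 1 - rho = 1 - 4/36 = 0.8889

0.8889


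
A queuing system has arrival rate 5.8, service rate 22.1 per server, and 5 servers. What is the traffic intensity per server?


rho = lambda / (c * mu) = 5.8 / (5 * 22.1) = 0.0525

0.0525


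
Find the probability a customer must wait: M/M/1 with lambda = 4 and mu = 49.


P(wait) = rho = lambda/mu = 4/49 = 0.0816

0.0816


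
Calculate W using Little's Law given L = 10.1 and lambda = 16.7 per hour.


W = L / lambda = 10.1 / 16.7 = 0.6048 hours

0.6048 hours


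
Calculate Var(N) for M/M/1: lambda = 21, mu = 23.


rho = 21/23; Var(N) = rho/(1-rho)^2 = 120.75

120.75


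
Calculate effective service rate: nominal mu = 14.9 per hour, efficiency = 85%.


Effective rate = mu * efficiency = 14.9 * 0.85 = 12.67 per hour

12.67 per hour


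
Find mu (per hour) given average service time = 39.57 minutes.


mu = 60 / avg_service_time = 60 / 39.57 = 1.52 per hour

1.52 per hour


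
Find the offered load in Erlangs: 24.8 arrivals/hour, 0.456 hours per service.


Offered load a = lambda * E[S] = 24.8 * 0.456 = 11.31 Erlangs

11.31 Erlangs


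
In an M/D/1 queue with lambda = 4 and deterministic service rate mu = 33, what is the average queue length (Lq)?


M/D/1: Lq = rho^2 / (2*(1-rho)) where rho = 4/33; Lq = 0.01

0.01


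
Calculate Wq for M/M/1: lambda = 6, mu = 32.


rho = 6/32; Wq = rho/(mu - lambda) = 0.0072 hours

0.0072 hours


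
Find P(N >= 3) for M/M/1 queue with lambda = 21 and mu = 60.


P(N >= 3) = rho^3 = (21/60)^3 = 0.0429

0.0429


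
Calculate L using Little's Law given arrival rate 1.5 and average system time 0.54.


L = lambda * W = 1.5 * 0.54 = 0.81

0.81


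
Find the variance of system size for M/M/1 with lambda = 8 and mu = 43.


rho = 8/43; Var(N) = rho/(1-rho)^2 = 0.28

0.28


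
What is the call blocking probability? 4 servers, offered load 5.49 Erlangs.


B(N,A) = (A^N/N!) / sum(A^k/k!, k=0..N) with N=4, A=5.49 = 0.4351

0.4351


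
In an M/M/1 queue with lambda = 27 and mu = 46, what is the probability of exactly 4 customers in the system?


rho = 27/46; P(n) = (1-rho)*rho^n = (1-27/46)*(27/46)^4 = 0.049

0.049


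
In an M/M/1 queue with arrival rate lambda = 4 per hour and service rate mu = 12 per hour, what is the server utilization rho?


rho = lambda/mu = 4/12 = 0.3333

0.3333


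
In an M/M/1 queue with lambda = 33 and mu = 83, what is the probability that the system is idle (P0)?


P0 = 1 - rho = 1 - 33/83 = 0.6024

0.6024


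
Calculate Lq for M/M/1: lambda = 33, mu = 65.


rho = 33/65; Lq = rho^2/(1-rho) = 0.52

0.52


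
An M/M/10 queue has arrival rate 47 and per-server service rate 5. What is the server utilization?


rho = lambda/(c*mu) = 47/(10*5) = 0.94

0.94


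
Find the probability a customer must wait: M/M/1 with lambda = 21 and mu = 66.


P(wait) = rho = lambda/mu = 21/66 = 0.3182

0.3182


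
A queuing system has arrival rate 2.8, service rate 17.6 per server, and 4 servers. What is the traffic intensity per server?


rho = lambda / (c * mu) = 2.8 / (4 * 17.6) = 0.0398

0.0398


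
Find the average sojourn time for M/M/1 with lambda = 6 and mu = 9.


W = 1/(mu - lambda) = 1/(9 - 6) = 0.3333 hours

0.3333 hours


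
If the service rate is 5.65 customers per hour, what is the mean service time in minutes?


Mean service time = 60/mu = 60/5.65 = 10.62 minutes

10.62 minutes


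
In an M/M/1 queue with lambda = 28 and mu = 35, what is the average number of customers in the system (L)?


rho = 28/35; L = rho/(1-rho) = 4.0

4.0


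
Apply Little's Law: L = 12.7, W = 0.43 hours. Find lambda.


lambda = L / W = 12.7 / 0.43 = 29.53 per hour

29.53 per hour


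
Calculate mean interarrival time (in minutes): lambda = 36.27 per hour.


Mean interarrival time = 60/lambda = 60/36.27 = 1.65 minutes

1.65 minutes


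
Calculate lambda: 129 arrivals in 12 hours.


lambda = total arrivals / time = 129 / 12 = 10.75 per hour

10.75 per hour


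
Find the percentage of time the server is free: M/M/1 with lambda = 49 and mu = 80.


Idle fraction = (1 - rho) * 100 = (1 - 49/80) * 100 = 38.8%

38.8%


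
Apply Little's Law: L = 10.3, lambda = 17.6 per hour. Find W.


W = L / lambda = 10.3 / 17.6 = 0.5852 hours

0.5852 hours


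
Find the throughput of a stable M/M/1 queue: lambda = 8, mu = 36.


For a stable queue (lambda < mu), throughput = lambda = 8 per hour

8 per hour


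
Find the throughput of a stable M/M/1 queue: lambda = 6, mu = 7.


For a stable queue (lambda < mu), throughput = lambda = 6 per hour

6 per hour


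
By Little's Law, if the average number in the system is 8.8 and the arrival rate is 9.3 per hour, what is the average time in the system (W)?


W = L / lambda = 8.8 / 9.3 = 0.9462 hours

0.9462 hours


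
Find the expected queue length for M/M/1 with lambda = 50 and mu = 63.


rho = 50/63; Lq = rho^2/(1-rho) = 3.05

3.05


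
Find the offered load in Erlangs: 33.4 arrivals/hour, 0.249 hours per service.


Offered load a = lambda * E[S] = 33.4 * 0.249 = 8.32 Erlangs

8.32 Erlangs


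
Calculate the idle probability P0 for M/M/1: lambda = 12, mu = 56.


P0 = 1 - rho = 1 - 12/56 = 0.7857

0.7857


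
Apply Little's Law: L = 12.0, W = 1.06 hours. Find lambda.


lambda = L / W = 12.0 / 1.06 = 11.32 per hour

11.32 per hour


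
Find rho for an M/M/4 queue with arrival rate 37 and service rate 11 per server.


rho = lambda/(c*mu) = 37/(4*11) = 0.8409

0.8409


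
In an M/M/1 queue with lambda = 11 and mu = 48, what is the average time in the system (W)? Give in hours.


W = 1/(mu - lambda) = 1/(48 - 11) = 0.027 hours

0.027 hours


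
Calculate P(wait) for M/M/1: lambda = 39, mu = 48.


P(wait) = rho = lambda/mu = 39/48 = 0.8125

0.8125


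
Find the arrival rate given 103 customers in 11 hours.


lambda = total arrivals / time = 103 / 11 = 9.36 per hour

9.36 per hour


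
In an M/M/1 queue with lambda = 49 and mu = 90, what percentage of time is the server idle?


Idle fraction = (1 - rho) * 100 = (1 - 49/90) * 100 = 45.6%

45.6%


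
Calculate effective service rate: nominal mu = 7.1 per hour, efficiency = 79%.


Effective rate = mu * efficiency = 7.1 * 0.79 = 5.61 per hour

5.61 per hour


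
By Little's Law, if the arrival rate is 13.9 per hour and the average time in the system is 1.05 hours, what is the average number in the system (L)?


L = lambda * W = 13.9 * 1.05 = 14.6

14.6


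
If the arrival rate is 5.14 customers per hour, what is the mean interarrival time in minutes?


Mean interarrival time = 60/lambda = 60/5.14 = 11.67 minutes

11.67 minutes


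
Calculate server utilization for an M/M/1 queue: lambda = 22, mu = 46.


rho = lambda/mu = 22/46 = 0.4783

0.4783


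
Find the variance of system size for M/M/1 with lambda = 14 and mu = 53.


rho = 14/53; Var(N) = rho/(1-rho)^2 = 0.49

0.49


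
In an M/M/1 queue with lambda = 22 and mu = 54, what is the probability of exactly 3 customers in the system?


rho = 22/54; P(n) = (1-rho)*rho^n = (1-22/54)*(22/54)^3 = 0.0401

0.0401


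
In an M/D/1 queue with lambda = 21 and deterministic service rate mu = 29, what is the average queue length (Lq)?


M/D/1: Lq = rho^2 / (2*(1-rho)) where rho = 21/29; Lq = 0.95

0.95


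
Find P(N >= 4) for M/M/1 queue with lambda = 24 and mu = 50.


P(N >= 4) = rho^4 = (24/50)^4 = 0.0531

0.0531


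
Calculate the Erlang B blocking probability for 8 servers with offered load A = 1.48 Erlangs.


B(N,A) = (A^N/N!) / sum(A^k/k!, k=0..N) with N=8, A=1.48 = 0.0001

0.0001


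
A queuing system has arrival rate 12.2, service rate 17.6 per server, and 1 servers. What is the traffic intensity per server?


rho = lambda / (c * mu) = 12.2 / (1 * 17.6) = 0.6932

0.6932


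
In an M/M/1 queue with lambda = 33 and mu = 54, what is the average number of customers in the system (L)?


rho = 33/54; L = rho/(1-rho) = 1.57

1.57


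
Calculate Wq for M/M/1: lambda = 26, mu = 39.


rho = 26/39; Wq = rho/(mu - lambda) = 0.0513 hours

0.0513 hours


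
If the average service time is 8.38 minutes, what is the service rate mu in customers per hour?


mu = 60 / avg_service_time = 60 / 8.38 = 7.16 per hour

7.16 per hour


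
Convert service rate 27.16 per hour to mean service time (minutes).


Mean service time = 60/mu = 60/27.16 = 2.21 minutes

2.21 minutes


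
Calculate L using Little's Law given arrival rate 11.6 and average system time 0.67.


L = lambda * W = 11.6 * 0.67 = 7.77

7.77


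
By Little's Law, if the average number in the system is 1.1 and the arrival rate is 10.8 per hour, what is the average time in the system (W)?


W = L / lambda = 1.1 / 10.8 = 0.1019 hours

0.1019 hours


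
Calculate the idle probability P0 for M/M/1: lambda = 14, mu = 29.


P0 = 1 - rho = 1 - 14/29 = 0.5172

0.5172


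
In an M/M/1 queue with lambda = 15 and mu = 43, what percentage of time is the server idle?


Idle fraction = (1 - rho) * 100 = (1 - 15/43) * 100 = 65.1%

65.1%


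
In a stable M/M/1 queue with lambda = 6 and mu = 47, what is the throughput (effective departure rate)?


For a stable queue (lambda < mu), throughput = lambda = 6 per hour

6 per hour


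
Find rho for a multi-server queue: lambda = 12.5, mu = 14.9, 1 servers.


rho = lambda / (c * mu) = 12.5 / (1 * 14.9) = 0.8389

0.8389


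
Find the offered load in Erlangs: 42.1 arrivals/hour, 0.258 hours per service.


Offered load a = lambda * E[S] = 42.1 * 0.258 = 10.86 Erlangs

10.86 Erlangs


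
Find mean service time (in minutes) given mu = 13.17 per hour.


Mean service time = 60/mu = 60/13.17 = 4.56 minutes

4.56 minutes


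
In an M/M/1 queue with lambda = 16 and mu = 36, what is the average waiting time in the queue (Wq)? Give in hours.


rho = 16/36; Wq = rho/(mu - lambda) = 0.0222 hours

0.0222 hours


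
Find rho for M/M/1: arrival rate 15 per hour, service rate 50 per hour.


rho = lambda/mu = 15/50 = 0.3

0.3


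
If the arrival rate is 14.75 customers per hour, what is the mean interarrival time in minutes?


Mean interarrival time = 60/lambda = 60/14.75 = 4.07 minutes

4.07 minutes


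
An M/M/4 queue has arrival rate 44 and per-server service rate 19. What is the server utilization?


rho = lambda/(c*mu) = 44/(4*19) = 0.5789

0.5789


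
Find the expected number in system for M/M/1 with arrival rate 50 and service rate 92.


rho = 50/92; L = rho/(1-rho) = 1.19

1.19


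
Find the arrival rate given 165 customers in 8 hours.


lambda = total arrivals / time = 165 / 8 = 20.63 per hour

20.63 per hour


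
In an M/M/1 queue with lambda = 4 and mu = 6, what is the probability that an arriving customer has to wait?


P(wait) = rho = lambda/mu = 4/6 = 0.6667

0.6667


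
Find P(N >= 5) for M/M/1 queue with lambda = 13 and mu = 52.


P(N >= 5) = rho^5 = (13/52)^5 = 0.001

0.001


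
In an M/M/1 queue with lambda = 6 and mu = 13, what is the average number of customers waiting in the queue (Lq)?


rho = 6/13; Lq = rho^2/(1-rho) = 0.4

0.4


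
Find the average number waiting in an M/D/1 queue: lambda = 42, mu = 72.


M/D/1: Lq = rho^2 / (2*(1-rho)) where rho = 42/72; Lq = 0.41

0.41


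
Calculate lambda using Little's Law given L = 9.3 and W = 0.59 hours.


lambda = L / W = 9.3 / 0.59 = 15.76 per hour

15.76 per hour


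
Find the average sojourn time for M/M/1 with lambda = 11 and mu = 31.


W = 1/(mu - lambda) = 1/(31 - 11) = 0.05 hours

0.05 hours


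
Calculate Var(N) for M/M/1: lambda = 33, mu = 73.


rho = 33/73; Var(N) = rho/(1-rho)^2 = 1.51

1.51


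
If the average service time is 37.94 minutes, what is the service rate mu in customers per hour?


mu = 60 / avg_service_time = 60 / 37.94 = 1.58 per hour

1.58 per hour


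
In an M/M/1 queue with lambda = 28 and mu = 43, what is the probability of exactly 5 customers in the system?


rho = 28/43; P(n) = (1-rho)*rho^n = (1-28/43)*(28/43)^5 = 0.0408

0.0408


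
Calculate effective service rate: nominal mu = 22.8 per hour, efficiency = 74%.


Effective rate = mu * efficiency = 22.8 * 0.74 = 16.87 per hour

16.87 per hour


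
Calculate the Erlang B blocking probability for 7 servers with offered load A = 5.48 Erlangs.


B(N,A) = (A^N/N!) / sum(A^k/k!, k=0..N) with N=7, A=5.48 = 0.1512

0.1512


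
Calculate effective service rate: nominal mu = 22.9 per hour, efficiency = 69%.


Effective rate = mu * efficiency = 22.9 * 0.69 = 15.8 per hour

15.8 per hour


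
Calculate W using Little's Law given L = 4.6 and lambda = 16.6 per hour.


W = L / lambda = 4.6 / 16.6 = 0.2771 hours

0.2771 hours


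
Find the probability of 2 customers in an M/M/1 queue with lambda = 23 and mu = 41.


rho = 23/41; P(n) = (1-rho)*rho^n = (1-23/41)*(23/41)^2 = 0.1382

0.1382


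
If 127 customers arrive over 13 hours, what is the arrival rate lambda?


lambda = total arrivals / time = 127 / 13 = 9.77 per hour

9.77 per hour


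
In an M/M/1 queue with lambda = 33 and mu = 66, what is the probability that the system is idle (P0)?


P0 = 1 - rho = 1 - 33/66 = 0.5

0.5


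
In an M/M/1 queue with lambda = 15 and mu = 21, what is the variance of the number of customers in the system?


rho = 15/21; Var(N) = rho/(1-rho)^2 = 8.75

8.75


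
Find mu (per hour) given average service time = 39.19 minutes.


mu = 60 / avg_service_time = 60 / 39.19 = 1.53 per hour

1.53 per hour


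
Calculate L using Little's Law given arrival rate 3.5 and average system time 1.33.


L = lambda * W = 3.5 * 1.33 = 4.66

4.66


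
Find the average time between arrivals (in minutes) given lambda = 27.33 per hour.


Mean interarrival time = 60/lambda = 60/27.33 = 2.2 minutes

2.2 minutes


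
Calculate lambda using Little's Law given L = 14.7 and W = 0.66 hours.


lambda = L / W = 14.7 / 0.66 = 22.27 per hour

22.27 per hour


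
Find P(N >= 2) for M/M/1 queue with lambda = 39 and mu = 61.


P(N >= 2) = rho^2 = (39/61)^2 = 0.4088

0.4088


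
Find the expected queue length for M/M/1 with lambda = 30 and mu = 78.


rho = 30/78; Lq = rho^2/(1-rho) = 0.24

0.24


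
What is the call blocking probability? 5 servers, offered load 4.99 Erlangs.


B(N,A) = (A^N/N!) / sum(A^k/k!, k=0..N) with N=5, A=4.99 = 0.2841

0.2841


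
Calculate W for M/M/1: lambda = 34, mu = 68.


W = 1/(mu - lambda) = 1/(68 - 34) = 0.0294 hours

0.0294 hours


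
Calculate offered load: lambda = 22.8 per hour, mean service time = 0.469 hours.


Offered load a = lambda * E[S] = 22.8 * 0.469 = 10.69 Erlangs

10.69 Erlangs


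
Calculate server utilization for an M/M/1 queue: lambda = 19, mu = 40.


rho = lambda/mu = 19/40 = 0.475

0.475


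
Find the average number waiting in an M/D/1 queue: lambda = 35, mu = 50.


M/D/1: Lq = rho^2 / (2*(1-rho)) where rho = 35/50; Lq = 0.82

0.82


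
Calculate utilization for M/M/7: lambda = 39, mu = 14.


rho = lambda/(c*mu) = 39/(7*14) = 0.398

0.398


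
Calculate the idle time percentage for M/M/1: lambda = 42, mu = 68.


Idle fraction = (1 - rho) * 100 = (1 - 42/68) * 100 = 38.2%

38.2%


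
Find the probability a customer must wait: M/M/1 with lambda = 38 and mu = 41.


P(wait) = rho = lambda/mu = 38/41 = 0.9268

0.9268


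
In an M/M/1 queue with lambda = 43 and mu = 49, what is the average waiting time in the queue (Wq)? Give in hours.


rho = 43/49; Wq = rho/(mu - lambda) = 0.1463 hours

0.1463 hours


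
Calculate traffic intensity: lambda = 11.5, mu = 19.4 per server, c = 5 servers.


rho = lambda / (c * mu) = 11.5 / (5 * 19.4) = 0.1186

0.1186


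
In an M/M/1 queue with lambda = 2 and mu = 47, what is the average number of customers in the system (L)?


rho = 2/47; L = rho/(1-rho) = 0.04

0.04


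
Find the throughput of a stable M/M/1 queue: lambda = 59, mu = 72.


For a stable queue (lambda < mu), throughput = lambda = 59 per hour

59 per hour


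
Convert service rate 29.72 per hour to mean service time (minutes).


Mean service time = 60/mu = 60/29.72 = 2.02 minutes

2.02 minutes


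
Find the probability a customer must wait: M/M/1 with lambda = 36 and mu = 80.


P(wait) = rho = lambda/mu = 36/80 = 0.45

0.45


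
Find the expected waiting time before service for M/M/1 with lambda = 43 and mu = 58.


rho = 43/58; Wq = rho/(mu - lambda) = 0.0494 hours

0.0494 hours


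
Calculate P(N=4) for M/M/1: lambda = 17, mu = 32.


rho = 17/32; P(n) = (1-rho)*rho^n = (1-17/32)*(17/32)^4 = 0.0373

0.0373


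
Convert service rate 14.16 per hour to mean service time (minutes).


Mean service time = 60/mu = 60/14.16 = 4.24 minutes

4.24 minutes


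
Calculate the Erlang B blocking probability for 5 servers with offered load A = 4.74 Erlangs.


B(N,A) = (A^N/N!) / sum(A^k/k!, k=0..N) with N=5, A=4.74 = 0.2634

0.2634


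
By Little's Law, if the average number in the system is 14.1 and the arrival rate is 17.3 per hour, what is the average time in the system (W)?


W = L / lambda = 14.1 / 17.3 = 0.815 hours

0.815 hours


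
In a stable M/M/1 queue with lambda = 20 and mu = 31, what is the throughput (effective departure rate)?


For a stable queue (lambda < mu), throughput = lambda = 20 per hour

20 per hour


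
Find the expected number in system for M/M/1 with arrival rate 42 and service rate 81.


rho = 42/81; L = rho/(1-rho) = 1.08

1.08


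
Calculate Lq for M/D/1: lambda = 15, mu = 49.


M/D/1: Lq = rho^2 / (2*(1-rho)) where rho = 15/49; Lq = 0.07

0.07


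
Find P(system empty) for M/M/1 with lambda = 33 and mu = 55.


P0 = 1 - rho = 1 - 33/55 = 0.4

0.4


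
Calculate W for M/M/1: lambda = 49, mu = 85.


W = 1/(mu - lambda) = 1/(85 - 49) = 0.0278 hours

0.0278 hours


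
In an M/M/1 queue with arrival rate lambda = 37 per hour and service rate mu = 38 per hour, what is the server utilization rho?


rho = lambda/mu = 37/38 = 0.9737

0.9737


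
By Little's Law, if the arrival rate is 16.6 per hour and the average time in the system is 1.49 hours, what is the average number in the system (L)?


L = lambda * W = 16.6 * 1.49 = 24.73

24.73


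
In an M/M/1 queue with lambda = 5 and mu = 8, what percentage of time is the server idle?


Idle fraction = (1 - rho) * 100 = (1 - 5/8) * 100 = 37.5%

37.5%


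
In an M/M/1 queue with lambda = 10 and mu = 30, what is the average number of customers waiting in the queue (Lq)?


rho = 10/30; Lq = rho^2/(1-rho) = 0.17

0.17


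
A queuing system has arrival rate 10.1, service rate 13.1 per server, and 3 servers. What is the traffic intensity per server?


rho = lambda / (c * mu) = 10.1 / (3 * 13.1) = 0.257

0.257


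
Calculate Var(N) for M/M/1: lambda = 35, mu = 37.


rho = 35/37; Var(N) = rho/(1-rho)^2 = 323.75

323.75


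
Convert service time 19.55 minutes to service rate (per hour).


mu = 60 / avg_service_time = 60 / 19.55 = 3.07 per hour

3.07 per hour


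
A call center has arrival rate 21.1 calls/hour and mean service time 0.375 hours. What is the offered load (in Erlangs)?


Offered load a = lambda * E[S] = 21.1 * 0.375 = 7.91 Erlangs

7.91 Erlangs


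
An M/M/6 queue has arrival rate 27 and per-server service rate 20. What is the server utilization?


rho = lambda/(c*mu) = 27/(6*20) = 0.225

0.225


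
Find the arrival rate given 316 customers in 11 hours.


lambda = total arrivals / time = 316 / 11 = 28.73 per hour

28.73 per hour


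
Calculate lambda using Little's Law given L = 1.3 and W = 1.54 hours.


lambda = L / W = 1.3 / 1.54 = 0.84 per hour

0.84 per hour


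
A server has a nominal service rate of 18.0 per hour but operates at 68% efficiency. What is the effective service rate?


Effective rate = mu * efficiency = 18.0 * 0.68 = 12.24 per hour

12.24 per hour


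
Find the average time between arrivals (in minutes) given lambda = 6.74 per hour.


Mean interarrival time = 60/lambda = 60/6.74 = 8.9 minutes

8.9 minutes


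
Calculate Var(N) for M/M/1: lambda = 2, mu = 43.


rho = 2/43; Var(N) = rho/(1-rho)^2 = 0.05

0.05


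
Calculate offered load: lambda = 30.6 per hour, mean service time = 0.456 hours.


Offered load a = lambda * E[S] = 30.6 * 0.456 = 13.95 Erlangs

13.95 Erlangs


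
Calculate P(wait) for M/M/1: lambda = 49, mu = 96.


P(wait) = rho = lambda/mu = 49/96 = 0.5104

0.5104


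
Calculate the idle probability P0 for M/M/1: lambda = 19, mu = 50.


P0 = 1 - rho = 1 - 19/50 = 0.62

0.62


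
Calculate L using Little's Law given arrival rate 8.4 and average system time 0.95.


L = lambda * W = 8.4 * 0.95 = 7.98

7.98


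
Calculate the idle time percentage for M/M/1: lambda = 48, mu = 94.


Idle fraction = (1 - rho) * 100 = (1 - 48/94) * 100 = 48.9%

48.9%


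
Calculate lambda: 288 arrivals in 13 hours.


lambda = total arrivals / time = 288 / 13 = 22.15 per hour

22.15 per hour


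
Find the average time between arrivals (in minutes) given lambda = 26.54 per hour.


Mean interarrival time = 60/lambda = 60/26.54 = 2.26 minutes

2.26 minutes


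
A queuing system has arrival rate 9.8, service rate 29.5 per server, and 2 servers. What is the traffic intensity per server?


rho = lambda / (c * mu) = 9.8 / (2 * 29.5) = 0.1661

0.1661


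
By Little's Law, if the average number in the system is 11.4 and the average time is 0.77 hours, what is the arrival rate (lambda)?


lambda = L / W = 11.4 / 0.77 = 14.81 per hour

14.81 per hour


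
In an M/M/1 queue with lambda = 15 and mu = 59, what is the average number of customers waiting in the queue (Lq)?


rho = 15/59; Lq = rho^2/(1-rho) = 0.09

0.09


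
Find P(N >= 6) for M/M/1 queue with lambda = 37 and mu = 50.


P(N >= 6) = rho^6 = (37/50)^6 = 0.1642

0.1642


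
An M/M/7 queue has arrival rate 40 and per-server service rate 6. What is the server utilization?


rho = lambda/(c*mu) = 40/(7*6) = 0.9524

0.9524


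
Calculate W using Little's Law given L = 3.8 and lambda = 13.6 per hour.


W = L / lambda = 3.8 / 13.6 = 0.2794 hours

0.2794 hours


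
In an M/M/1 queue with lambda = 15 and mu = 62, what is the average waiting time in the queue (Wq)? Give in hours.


rho = 15/62; Wq = rho/(mu - lambda) = 0.0051 hours

0.0051 hours


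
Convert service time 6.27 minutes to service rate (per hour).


mu = 60 / avg_service_time = 60 / 6.27 = 9.57 per hour

9.57 per hour


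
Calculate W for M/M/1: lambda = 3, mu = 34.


W = 1/(mu - lambda) = 1/(34 - 3) = 0.0323 hours

0.0323 hours


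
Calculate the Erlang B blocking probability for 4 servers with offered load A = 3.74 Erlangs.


B(N,A) = (A^N/N!) / sum(A^k/k!, k=0..N) with N=4, A=3.74 = 0.285

0.285


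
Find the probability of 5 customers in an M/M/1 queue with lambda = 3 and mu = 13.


rho = 3/13; P(n) = (1-rho)*rho^n = (1-3/13)*(3/13)^5 = 0.0005

0.0005


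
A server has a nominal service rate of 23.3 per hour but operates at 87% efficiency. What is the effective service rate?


Effective rate = mu * efficiency = 23.3 * 0.87 = 20.27 per hour

20.27 per hour


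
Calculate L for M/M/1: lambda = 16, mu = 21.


rho = 16/21; L = rho/(1-rho) = 3.2

3.2


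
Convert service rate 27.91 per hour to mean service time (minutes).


Mean service time = 60/mu = 60/27.91 = 2.15 minutes

2.15 minutes


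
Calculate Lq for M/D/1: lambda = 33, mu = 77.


M/D/1: Lq = rho^2 / (2*(1-rho)) where rho = 33/77; Lq = 0.16

0.16


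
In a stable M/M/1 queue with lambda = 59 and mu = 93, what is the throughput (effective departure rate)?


For a stable queue (lambda < mu), throughput = lambda = 59 per hour

59 per hour


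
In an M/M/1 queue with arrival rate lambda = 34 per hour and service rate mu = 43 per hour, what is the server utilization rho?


rho = lambda/mu = 34/43 = 0.7907

0.7907


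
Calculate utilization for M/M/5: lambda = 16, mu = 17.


rho = lambda/(c*mu) = 16/(5*17) = 0.1882

0.1882


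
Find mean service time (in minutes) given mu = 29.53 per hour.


Mean service time = 60/mu = 60/29.53 = 2.03 minutes

2.03 minutes


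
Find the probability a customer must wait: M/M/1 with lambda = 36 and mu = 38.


P(wait) = rho = lambda/mu = 36/38 = 0.9474

0.9474


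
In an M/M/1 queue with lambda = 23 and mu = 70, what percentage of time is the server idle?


Idle fraction = (1 - rho) * 100 = (1 - 23/70) * 100 = 67.1%

67.1%


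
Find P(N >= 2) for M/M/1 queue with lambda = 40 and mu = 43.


P(N >= 2) = rho^2 = (40/43)^2 = 0.8653

0.8653


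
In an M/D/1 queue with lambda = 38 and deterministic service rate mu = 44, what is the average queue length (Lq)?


M/D/1: Lq = rho^2 / (2*(1-rho)) where rho = 38/44; Lq = 2.73

2.73


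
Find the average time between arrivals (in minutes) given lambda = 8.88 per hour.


Mean interarrival time = 60/lambda = 60/8.88 = 6.76 minutes

6.76 minutes


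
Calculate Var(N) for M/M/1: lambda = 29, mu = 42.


rho = 29/42; Var(N) = rho/(1-rho)^2 = 7.21

7.21


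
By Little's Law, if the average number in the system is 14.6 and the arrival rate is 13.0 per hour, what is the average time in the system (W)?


W = L / lambda = 14.6 / 13.0 = 1.1231 hours

1.1231 hours


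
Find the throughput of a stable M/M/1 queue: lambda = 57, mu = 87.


For a stable queue (lambda < mu), throughput = lambda = 57 per hour

57 per hour


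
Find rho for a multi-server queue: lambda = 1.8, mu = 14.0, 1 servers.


rho = lambda / (c * mu) = 1.8 / (1 * 14.0) = 0.1286

0.1286


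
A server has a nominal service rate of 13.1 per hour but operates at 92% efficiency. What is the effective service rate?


Effective rate = mu * efficiency = 13.1 * 0.92 = 12.05 per hour

12.05 per hour


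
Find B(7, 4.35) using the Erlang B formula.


B(N,A) = (A^N/N!) / sum(A^k/k!, k=0..N) with N=7, A=4.35 = 0.0816

0.0816


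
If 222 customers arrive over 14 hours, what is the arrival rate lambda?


lambda = total arrivals / time = 222 / 14 = 15.86 per hour

15.86 per hour


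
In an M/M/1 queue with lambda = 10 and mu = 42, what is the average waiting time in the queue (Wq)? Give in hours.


rho = 10/42; Wq = rho/(mu - lambda) = 0.0074 hours

0.0074 hours


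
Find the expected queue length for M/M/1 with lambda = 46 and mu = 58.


rho = 46/58; Lq = rho^2/(1-rho) = 3.04

3.04


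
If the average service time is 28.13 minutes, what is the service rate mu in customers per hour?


mu = 60 / avg_service_time = 60 / 28.13 = 2.13 per hour

2.13 per hour


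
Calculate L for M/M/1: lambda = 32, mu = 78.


rho = 32/78; L = rho/(1-rho) = 0.7

0.7


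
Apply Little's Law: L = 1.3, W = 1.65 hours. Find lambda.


lambda = L / W = 1.3 / 1.65 = 0.79 per hour

0.79 per hour


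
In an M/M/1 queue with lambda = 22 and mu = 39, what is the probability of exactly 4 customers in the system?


rho = 22/39; P(n) = (1-rho)*rho^n = (1-22/39)*(22/39)^4 = 0.0441

0.0441


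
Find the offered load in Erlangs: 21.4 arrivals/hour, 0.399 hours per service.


Offered load a = lambda * E[S] = 21.4 * 0.399 = 8.54 Erlangs

8.54 Erlangs


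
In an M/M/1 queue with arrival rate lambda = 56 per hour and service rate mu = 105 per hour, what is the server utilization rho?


rho = lambda/mu = 56/105 = 0.5333

0.5333


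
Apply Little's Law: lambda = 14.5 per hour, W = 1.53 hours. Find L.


L = lambda * W = 14.5 * 1.53 = 22.19

22.19


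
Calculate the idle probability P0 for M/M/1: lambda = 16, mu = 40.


P0 = 1 - rho = 1 - 16/40 = 0.6

0.6


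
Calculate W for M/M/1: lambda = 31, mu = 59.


W = 1/(mu - lambda) = 1/(59 - 31) = 0.0357 hours

0.0357 hours


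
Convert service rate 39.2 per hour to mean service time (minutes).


Mean service time = 60/mu = 60/39.2 = 1.53 minutes

1.53 minutes


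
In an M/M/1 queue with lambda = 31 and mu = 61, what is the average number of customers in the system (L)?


rho = 31/61; L = rho/(1-rho) = 1.03

1.03


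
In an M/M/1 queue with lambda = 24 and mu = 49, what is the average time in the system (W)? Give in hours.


W = 1/(mu - lambda) = 1/(49 - 24) = 0.04 hours

0.04 hours


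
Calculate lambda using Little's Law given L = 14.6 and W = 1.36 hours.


lambda = L / W = 14.6 / 1.36 = 10.74 per hour

10.74 per hour


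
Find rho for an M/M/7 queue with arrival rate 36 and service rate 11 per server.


rho = lambda/(c*mu) = 36/(7*11) = 0.4675

0.4675


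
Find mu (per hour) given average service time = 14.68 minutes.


mu = 60 / avg_service_time = 60 / 14.68 = 4.09 per hour

4.09 per hour


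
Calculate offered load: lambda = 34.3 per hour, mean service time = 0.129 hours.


Offered load a = lambda * E[S] = 34.3 * 0.129 = 4.42 Erlangs

4.42 Erlangs


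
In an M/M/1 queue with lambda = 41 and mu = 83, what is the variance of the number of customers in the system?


rho = 41/83; Var(N) = rho/(1-rho)^2 = 1.93

1.93


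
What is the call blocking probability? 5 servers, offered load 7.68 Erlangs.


B(N,A) = (A^N/N!) / sum(A^k/k!, k=0..N) with N=5, A=7.68 = 0.4626

0.4626


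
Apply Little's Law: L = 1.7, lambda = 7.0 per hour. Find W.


W = L / lambda = 1.7 / 7.0 = 0.2429 hours

0.2429 hours


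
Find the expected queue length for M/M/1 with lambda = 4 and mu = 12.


rho = 4/12; Lq = rho^2/(1-rho) = 0.17

0.17


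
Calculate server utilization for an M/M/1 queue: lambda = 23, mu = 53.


rho = lambda/mu = 23/53 = 0.434

0.434


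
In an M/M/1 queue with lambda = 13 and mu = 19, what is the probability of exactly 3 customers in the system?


rho = 13/19; P(n) = (1-rho)*rho^n = (1-13/19)*(13/19)^3 = 0.1012

0.1012


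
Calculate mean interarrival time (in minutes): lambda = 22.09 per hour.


Mean interarrival time = 60/lambda = 60/22.09 = 2.72 minutes

2.72 minutes


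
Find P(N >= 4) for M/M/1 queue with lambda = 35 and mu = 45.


P(N >= 4) = rho^4 = (35/45)^4 = 0.366

0.366


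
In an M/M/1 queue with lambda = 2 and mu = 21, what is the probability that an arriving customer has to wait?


P(wait) = rho = lambda/mu = 2/21 = 0.0952

0.0952


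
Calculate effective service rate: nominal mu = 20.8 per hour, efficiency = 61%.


Effective rate = mu * efficiency = 20.8 * 0.61 = 12.69 per hour

12.69 per hour


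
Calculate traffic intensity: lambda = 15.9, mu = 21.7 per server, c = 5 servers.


rho = lambda / (c * mu) = 15.9 / (5 * 21.7) = 0.1465

0.1465


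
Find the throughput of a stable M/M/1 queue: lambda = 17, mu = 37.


For a stable queue (lambda < mu), throughput = lambda = 17 per hour

17 per hour


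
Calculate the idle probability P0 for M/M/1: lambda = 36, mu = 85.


P0 = 1 - rho = 1 - 36/85 = 0.5765

0.5765


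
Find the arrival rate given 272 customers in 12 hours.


lambda = total arrivals / time = 272 / 12 = 22.67 per hour

22.67 per hour


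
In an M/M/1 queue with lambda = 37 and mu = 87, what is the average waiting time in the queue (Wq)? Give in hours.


rho = 37/87; Wq = rho/(mu - lambda) = 0.0085 hours

0.0085 hours


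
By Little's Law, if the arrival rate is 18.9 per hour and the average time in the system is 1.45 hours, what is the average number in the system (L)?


L = lambda * W = 18.9 * 1.45 = 27.41

27.41


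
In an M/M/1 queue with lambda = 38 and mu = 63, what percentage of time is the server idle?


Idle fraction = (1 - rho) * 100 = (1 - 38/63) * 100 = 39.7%

39.7%


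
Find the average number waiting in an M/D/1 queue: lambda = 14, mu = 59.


M/D/1: Lq = rho^2 / (2*(1-rho)) where rho = 14/59; Lq = 0.04

0.04


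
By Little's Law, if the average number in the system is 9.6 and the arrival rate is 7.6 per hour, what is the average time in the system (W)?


W = L / lambda = 9.6 / 7.6 = 1.2632 hours

1.2632 hours


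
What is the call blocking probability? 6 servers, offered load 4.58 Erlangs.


B(N,A) = (A^N/N!) / sum(A^k/k!, k=0..N) with N=6, A=4.58 = 0.1602

0.1602


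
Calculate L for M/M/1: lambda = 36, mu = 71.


rho = 36/71; L = rho/(1-rho) = 1.03

1.03


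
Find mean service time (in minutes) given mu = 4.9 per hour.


Mean service time = 60/mu = 60/4.9 = 12.24 minutes

12.24 minutes


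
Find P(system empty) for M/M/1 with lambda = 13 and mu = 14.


P0 = 1 - rho = 1 - 13/14 = 0.0714

0.0714


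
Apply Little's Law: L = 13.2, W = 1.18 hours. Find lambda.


lambda = L / W = 13.2 / 1.18 = 11.19 per hour

11.19 per hour


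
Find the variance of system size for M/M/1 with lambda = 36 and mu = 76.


rho = 36/76; Var(N) = rho/(1-rho)^2 = 1.71

1.71


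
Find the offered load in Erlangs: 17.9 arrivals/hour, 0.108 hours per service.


Offered load a = lambda * E[S] = 17.9 * 0.108 = 1.93 Erlangs

1.93 Erlangs


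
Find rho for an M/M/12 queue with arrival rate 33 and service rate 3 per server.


rho = lambda/(c*mu) = 33/(12*3) = 0.9167

0.9167


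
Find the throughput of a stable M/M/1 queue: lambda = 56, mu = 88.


For a stable queue (lambda < mu), throughput = lambda = 56 per hour

56 per hour


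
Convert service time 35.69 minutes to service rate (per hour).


mu = 60 / avg_service_time = 60 / 35.69 = 1.68 per hour

1.68 per hour


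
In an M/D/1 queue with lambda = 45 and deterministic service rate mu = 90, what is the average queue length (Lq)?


M/D/1: Lq = rho^2 / (2*(1-rho)) where rho = 45/90; Lq = 0.25

0.25


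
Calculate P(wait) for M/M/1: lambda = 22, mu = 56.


P(wait) = rho = lambda/mu = 22/56 = 0.3929

0.3929


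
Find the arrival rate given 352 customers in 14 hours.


lambda = total arrivals / time = 352 / 14 = 25.14 per hour

25.14 per hour


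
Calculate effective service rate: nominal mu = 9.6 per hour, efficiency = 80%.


Effective rate = mu * efficiency = 9.6 * 0.8 = 7.68 per hour

7.68 per hour


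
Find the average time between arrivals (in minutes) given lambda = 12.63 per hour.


Mean interarrival time = 60/lambda = 60/12.63 = 4.75 minutes

4.75 minutes


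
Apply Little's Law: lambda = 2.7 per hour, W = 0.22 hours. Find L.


L = lambda * W = 2.7 * 0.22 = 0.59

0.59


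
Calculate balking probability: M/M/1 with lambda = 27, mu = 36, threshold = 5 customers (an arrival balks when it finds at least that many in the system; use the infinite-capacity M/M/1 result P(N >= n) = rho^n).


P(N >= 5) = rho^5 = (27/36)^5 = 0.2373

0.2373


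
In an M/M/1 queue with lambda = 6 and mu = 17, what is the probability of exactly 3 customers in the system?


rho = 6/17; P(n) = (1-rho)*rho^n = (1-6/17)*(6/17)^3 = 0.0284

0.0284


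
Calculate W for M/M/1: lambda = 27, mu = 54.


W = 1/(mu - lambda) = 1/(54 - 27) = 0.037 hours

0.037 hours


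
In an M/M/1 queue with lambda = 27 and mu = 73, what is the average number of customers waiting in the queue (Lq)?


rho = 27/73; Lq = rho^2/(1-rho) = 0.22

0.22


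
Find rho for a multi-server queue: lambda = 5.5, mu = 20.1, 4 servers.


rho = lambda / (c * mu) = 5.5 / (4 * 20.1) = 0.0684

0.0684


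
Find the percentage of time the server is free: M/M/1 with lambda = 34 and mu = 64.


Idle fraction = (1 - rho) * 100 = (1 - 34/64) * 100 = 46.9%

46.9%


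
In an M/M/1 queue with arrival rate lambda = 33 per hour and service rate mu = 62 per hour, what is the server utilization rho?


rho = lambda/mu = 33/62 = 0.5323

0.5323


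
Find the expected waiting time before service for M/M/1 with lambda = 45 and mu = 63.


rho = 45/63; Wq = rho/(mu - lambda) = 0.0397 hours

0.0397 hours


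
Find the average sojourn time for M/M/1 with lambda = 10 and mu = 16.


W = 1/(mu - lambda) = 1/(16 - 10) = 0.1667 hours

0.1667 hours


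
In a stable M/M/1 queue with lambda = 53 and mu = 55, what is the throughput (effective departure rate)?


For a stable queue (lambda < mu), throughput = lambda = 53 per hour

53 per hour
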